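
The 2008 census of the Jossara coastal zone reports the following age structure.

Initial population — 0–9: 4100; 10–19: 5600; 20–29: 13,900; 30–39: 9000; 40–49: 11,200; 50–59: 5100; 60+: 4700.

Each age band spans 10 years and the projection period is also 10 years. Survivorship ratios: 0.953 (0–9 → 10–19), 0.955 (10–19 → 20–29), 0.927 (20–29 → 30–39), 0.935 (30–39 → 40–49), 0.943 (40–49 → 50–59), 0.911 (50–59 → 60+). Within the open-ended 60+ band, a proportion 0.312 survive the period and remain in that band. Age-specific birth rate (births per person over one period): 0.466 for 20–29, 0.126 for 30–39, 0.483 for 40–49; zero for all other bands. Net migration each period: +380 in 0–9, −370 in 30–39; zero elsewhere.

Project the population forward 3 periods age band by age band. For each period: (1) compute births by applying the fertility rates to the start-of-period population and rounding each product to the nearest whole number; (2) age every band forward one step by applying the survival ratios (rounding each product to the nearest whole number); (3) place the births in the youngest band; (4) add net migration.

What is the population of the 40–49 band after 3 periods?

4290

Period 1:
Births: 13900 × 0.466 = 6477, 9000 × 0.126 = 1134, 11200 × 0.483 = 5410 → 13021
10–19: 4100 × 0.953 = 3907
20–29: 5600 × 0.955 = 5348
30–39: 13900 × 0.927 = 12885
40–49: 9000 × 0.935 = 8415
50–59: 11200 × 0.943 = 10562
60+: 5100 × 0.911 + 4700 × 0.312 = 4646 + 1466 = 6112
Net migration: 0–9 + 380 → 13401; 30–39 − 370 → 12515
→ [13401, 3907, 5348, 12515, 8415, 10562, 6112]
Period 2:
Births: 5348 × 0.466 = 2492, 12515 × 0.126 = 1577, 8415 × 0.483 = 4064 → 8133
10–19: 13401 × 0.953 = 12771
20–29: 3907 × 0.955 = 3731
30–39: 5348 × 0.927 = 4958
40–49: 12515 × 0.935 = 11702
50–59: 8415 × 0.943 = 7935
60+: 10562 × 0.911 + 6112 × 0.312 = 9622 + 1907 = 11529
Net migration: 0–9 + 380 → 8513; 30–39 − 370 → 4588
→ [8513, 12771, 3731, 4588, 11702, 7935, 11529]
Period 3:
Births: 3731 × 0.466 = 1739, 4588 × 0.126 = 578, 11702 × 0.483 = 5652 → 7969
10–19: 8513 × 0.953 = 8113
20–29: 12771 × 0.955 = 12196
30–39: 3731 × 0.927 = 3459
40–49: 4588 × 0.935 = 4290
50–59: 11702 × 0.943 = 11035
60+: 7935 × 0.911 + 11529 × 0.312 = 7229 + 3597 = 10826
Net migration: 0–9 + 380 → 8349; 30–39 − 370 → 3089
→ [8349, 8113, 12196, 3089, 4290, 11035, 10826]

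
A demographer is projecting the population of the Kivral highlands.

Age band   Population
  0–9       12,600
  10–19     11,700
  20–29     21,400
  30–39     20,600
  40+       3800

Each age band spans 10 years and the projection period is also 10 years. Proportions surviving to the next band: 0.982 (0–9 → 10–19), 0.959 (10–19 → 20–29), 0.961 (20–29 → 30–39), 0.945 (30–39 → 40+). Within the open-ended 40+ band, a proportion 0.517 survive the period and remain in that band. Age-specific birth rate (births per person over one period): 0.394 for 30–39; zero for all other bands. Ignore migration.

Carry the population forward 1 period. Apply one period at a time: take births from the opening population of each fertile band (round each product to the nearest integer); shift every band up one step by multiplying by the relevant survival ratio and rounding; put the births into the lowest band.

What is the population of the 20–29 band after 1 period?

11220

Numbering the groups 1..5 from youngest to oldest:
— Period 1 —
Births: 20600 * 0.394 = 8116
Group 2: 12600 * 0.982 = 12373
Group 3: 11700 * 0.959 = 11220
Group 4: 21400 * 0.961 = 20565
Group 5: 20600 * 0.945 + 3800 * 0.517 = 19467 + 1965 = 21432
Population now: 0–9=8116, 10–19=12373, 20–29=11220, 30–39=20565, 40+=21432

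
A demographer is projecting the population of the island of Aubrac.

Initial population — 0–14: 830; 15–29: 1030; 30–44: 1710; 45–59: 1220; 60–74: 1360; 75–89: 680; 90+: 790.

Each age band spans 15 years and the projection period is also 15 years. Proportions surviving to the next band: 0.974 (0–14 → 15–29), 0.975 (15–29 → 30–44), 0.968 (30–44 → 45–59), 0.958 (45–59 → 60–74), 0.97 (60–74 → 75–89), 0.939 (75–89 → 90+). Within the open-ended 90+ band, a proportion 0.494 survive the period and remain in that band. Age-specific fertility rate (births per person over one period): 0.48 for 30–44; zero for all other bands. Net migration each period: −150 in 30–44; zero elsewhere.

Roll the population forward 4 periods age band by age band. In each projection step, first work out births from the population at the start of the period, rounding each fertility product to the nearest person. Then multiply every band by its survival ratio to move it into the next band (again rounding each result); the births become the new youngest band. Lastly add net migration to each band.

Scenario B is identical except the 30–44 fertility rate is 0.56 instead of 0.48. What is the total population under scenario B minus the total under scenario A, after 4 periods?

365

After projecting period 1:
Births: 1710 × 0.48 = 821
15–29: 830 × 0.974 = 808
30–44: 1030 × 0.975 = 1004
45–59: 1710 × 0.968 = 1655
60–74: 1220 × 0.958 = 1169
75–89: 1360 × 0.97 = 1319
90+: 680 × 0.939 + 790 × 0.494 = 639 + 390 = 1029
Net migration: 30–44 − 150 → 854
End of period: [821, 808, 854, 1655, 1169, 1319, 1029]
After projecting period 2:
Births: 854 × 0.48 = 410
15–29: 821 × 0.974 = 800
30–44: 808 × 0.975 = 788
45–59: 854 × 0.968 = 827
60–74: 1655 × 0.958 = 1585
75–89: 1169 × 0.97 = 1134
90+: 1319 × 0.939 + 1029 × 0.494 = 1239 + 508 = 1747
Net migration: 30–44 − 150 → 638
End of period: [410, 800, 638, 827, 1585, 1134, 1747]
After projecting period 3:
Births: 638 × 0.48 = 306
15–29: 410 × 0.974 = 399
30–44: 800 × 0.975 = 780
45–59: 638 × 0.968 = 618
60–74: 827 × 0.958 = 792
75–89: 1585 × 0.97 = 1537
90+: 1134 × 0.939 + 1747 × 0.494 = 1065 + 863 = 1928
Net migration: 30–44 − 150 → 630
End of period: [306, 399, 630, 618, 792, 1537, 1928]
After projecting period 4:
Births: 630 × 0.48 = 302
15–29: 306 × 0.974 = 298
30–44: 399 × 0.975 = 389
45–59: 630 × 0.968 = 610
60–74: 618 × 0.958 = 592
75–89: 792 × 0.97 = 768
90+: 1537 × 0.939 + 1928 × 0.494 = 1443 + 952 = 2395
Net migration: 30–44 − 150 → 239
End of period: [302, 298, 239, 610, 592, 768, 2395]
Scenario A total after 4 periods: 5204
Scenario B projection —
After projecting period 1:
Births: 1710 × 0.56 = 958
15–29: 830 × 0.974 = 808
30–44: 1030 × 0.975 = 1004
45–59: 1710 × 0.968 = 1655
60–74: 1220 × 0.958 = 1169
75–89: 1360 × 0.97 = 1319
90+: 680 × 0.939 + 790 × 0.494 = 639 + 390 = 1029
Net migration: 30–44 − 150 → 854
End of period: [958, 808, 854, 1655, 1169, 1319, 1029]
After projecting period 2:
Births: 854 × 0.56 = 478
15–29: 958 × 0.974 = 933
30–44: 808 × 0.975 = 788
45–59: 854 × 0.968 = 827
60–74: 1655 × 0.958 = 1585
75–89: 1169 × 0.97 = 1134
90+: 1319 × 0.939 + 1029 × 0.494 = 1239 + 508 = 1747
Net migration: 30–44 − 150 → 638
End of period: [478, 933, 638, 827, 1585, 1134, 1747]
After projecting period 3:
Births: 638 × 0.56 = 357
15–29: 478 × 0.974 = 466
30–44: 933 × 0.975 = 910
45–59: 638 × 0.968 = 618
60–74: 827 × 0.958 = 792
75–89: 1585 × 0.97 = 1537
90+: 1134 × 0.939 + 1747 × 0.494 = 1065 + 863 = 1928
Net migration: 30–44 − 150 → 760
End of period: [357, 466, 760, 618, 792, 1537, 1928]
After projecting period 4:
Births: 760 × 0.56 = 426
15–29: 357 × 0.974 = 348
30–44: 466 × 0.975 = 454
45–59: 760 × 0.968 = 736
60–74: 618 × 0.958 = 592
75–89: 792 × 0.97 = 768
90+: 1537 × 0.939 + 1928 × 0.494 = 1443 + 952 = 2395
Net migration: 30–44 − 150 → 304
End of period: [426, 348, 304, 736, 592, 768, 2395]
Scenario B total after 4 periods: 5569
Difference B − A = 5569 − 5204 = 365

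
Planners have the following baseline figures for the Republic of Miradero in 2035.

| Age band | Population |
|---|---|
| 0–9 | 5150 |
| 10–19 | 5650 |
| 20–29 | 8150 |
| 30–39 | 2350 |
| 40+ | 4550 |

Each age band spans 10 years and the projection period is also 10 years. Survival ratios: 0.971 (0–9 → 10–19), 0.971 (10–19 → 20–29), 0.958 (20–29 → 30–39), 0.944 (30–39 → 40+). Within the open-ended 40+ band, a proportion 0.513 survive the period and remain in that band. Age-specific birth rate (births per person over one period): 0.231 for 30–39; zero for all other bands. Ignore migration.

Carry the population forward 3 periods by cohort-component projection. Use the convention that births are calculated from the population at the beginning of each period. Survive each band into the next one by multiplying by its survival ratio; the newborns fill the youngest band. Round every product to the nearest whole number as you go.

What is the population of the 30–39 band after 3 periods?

— Period 1 —
Births: 2350 * 0.231 = 543
10–19: 5150 * 0.971 = 5001
20–29: 5650 * 0.971 = 5486
30–39: 8150 * 0.958 = 7808
40+: 2350 * 0.944 + 4550 * 0.513 = 2218 + 2334 = 4552
Giving 543 / 5001 / 5486 / 7808 / 4552.
— Period 2 —
Births: 7808 * 0.231 = 1804
10–19: 543 * 0.971 = 527
20–29: 5001 * 0.971 = 4856
30–39: 5486 * 0.958 = 5256
40+: 7808 * 0.944 + 4552 * 0.513 = 7371 + 2335 = 9706
Giving 1804 / 527 / 4856 / 5256 / 9706.
— Period 3 —
Births: 5256 * 0.231 = 1214
10–19: 1804 * 0.971 = 1752
20–29: 527 * 0.971 = 512
30–39: 4856 * 0.958 = 4652
40+: 5256 * 0.944 + 9706 * 0.513 = 4962 + 4979 = 9941
Giving 1214 / 1752 / 512 / 4652 / 9941.

4652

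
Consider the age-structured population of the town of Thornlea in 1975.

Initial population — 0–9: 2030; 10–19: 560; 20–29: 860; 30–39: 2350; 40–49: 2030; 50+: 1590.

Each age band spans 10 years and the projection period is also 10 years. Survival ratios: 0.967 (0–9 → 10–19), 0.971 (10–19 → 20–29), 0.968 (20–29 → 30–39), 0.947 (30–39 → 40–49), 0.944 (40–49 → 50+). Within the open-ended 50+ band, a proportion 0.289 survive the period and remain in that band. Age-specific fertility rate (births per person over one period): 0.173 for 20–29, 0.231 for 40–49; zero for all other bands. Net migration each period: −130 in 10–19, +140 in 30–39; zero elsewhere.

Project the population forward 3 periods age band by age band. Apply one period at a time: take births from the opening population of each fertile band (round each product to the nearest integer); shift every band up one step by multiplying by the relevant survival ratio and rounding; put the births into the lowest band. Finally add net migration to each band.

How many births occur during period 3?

521

— Period 1 —
Births: 860 × 0.173 = 149 ; 2030 × 0.231 = 469 ⇒ total 618
10–19: 2030 × 0.967 = 1963
20–29: 560 × 0.971 = 544
30–39: 860 × 0.968 = 832
40–49: 2350 × 0.947 = 2225
50+: 2030 × 0.944 + 1590 × 0.289 = 1916 + 460 = 2376
Net migration: 10–19 − 130 → 1833; 30–39 + 140 → 972
Population now: 0–9=618, 10–19=1833, 20–29=544, 30–39=972, 40–49=2225, 50+=2376
— Period 2 —
Births: 544 × 0.173 = 94 ; 2225 × 0.231 = 514 ⇒ total 608
10–19: 618 × 0.967 = 598
20–29: 1833 × 0.971 = 1780
30–39: 544 × 0.968 = 527
40–49: 972 × 0.947 = 920
50+: 2225 × 0.944 + 2376 × 0.289 = 2100 + 687 = 2787
Net migration: 10–19 − 130 → 468; 30–39 + 140 → 667
Population now: 0–9=608, 10–19=468, 20–29=1780, 30–39=667, 40–49=920, 50+=2787
— Period 3 —
Births: 1780 × 0.173 = 308 ; 920 × 0.231 = 213 ⇒ total 521
10–19: 608 × 0.967 = 588
20–29: 468 × 0.971 = 454
30–39: 1780 × 0.968 = 1723
40–49: 667 × 0.947 = 632
50+: 920 × 0.944 + 2787 × 0.289 = 868 + 805 = 1673
Net migration: 10–19 − 130 → 458; 30–39 + 140 → 1863
Population now: 0–9=521, 10–19=458, 20–29=454, 30–39=1863, 40–49=632, 50+=1673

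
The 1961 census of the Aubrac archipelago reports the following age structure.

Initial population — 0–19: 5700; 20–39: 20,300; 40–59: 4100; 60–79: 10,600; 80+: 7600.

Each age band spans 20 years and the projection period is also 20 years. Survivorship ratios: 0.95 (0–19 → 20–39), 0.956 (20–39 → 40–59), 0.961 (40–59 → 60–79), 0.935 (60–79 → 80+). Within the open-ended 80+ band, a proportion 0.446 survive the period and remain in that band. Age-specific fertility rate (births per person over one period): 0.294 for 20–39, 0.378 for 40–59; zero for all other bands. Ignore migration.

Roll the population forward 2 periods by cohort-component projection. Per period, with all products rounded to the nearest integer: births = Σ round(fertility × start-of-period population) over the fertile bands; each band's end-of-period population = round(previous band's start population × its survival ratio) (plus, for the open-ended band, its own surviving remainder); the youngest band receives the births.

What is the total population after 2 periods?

Numbering the bands 1..5 from youngest to oldest:
After projecting period 1:
Births: 20300 × 0.294 = 5968  |  4100 × 0.378 = 1550 — total 7518
Band 2: 5700 × 0.95 = 5415
Band 3: 20300 × 0.956 = 19407
Band 4: 4100 × 0.961 = 3940
Band 5: 10600 × 0.935 + 7600 × 0.446 = 9911 + 3390 = 13301
Giving 7518 / 5415 / 19407 / 3940 / 13301.
After projecting period 2:
Births: 5415 × 0.294 = 1592  |  19407 × 0.378 = 7336 — total 8928
Band 2: 7518 × 0.95 = 7142
Band 3: 5415 × 0.956 = 5177
Band 4: 19407 × 0.961 = 18650
Band 5: 3940 × 0.935 + 13301 × 0.446 = 3684 + 5932 = 9616
Giving 8928 / 7142 / 5177 / 18650 / 9616.
Total after period 2: 8928 + 7142 + 5177 + 18650 + 9616 = 49513

49513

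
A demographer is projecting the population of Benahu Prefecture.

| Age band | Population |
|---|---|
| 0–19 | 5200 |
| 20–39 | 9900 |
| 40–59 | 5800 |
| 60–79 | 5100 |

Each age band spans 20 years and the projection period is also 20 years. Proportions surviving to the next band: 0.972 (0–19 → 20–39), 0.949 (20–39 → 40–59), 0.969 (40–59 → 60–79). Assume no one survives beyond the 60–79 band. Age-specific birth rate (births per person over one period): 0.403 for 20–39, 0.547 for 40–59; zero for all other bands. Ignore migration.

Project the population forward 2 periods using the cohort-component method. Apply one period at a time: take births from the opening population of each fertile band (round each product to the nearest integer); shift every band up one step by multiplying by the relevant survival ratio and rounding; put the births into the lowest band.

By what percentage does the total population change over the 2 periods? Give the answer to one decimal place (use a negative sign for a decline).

7.8

Period 1.
Births: 9900 * 0.403 = 3990  |  5800 * 0.547 = 3173 → 7163
20–39: 5200 * 0.972 = 5054
40–59: 9900 * 0.949 = 9395
60–79: 5800 * 0.969 = 5620
Giving 7163 / 5054 / 9395 / 5620.
Period 2.
Births: 5054 * 0.403 = 2037  |  9395 * 0.547 = 5139 → 7176
20–39: 7163 * 0.972 = 6962
40–59: 5054 * 0.949 = 4796
60–79: 9395 * 0.969 = 9104
Giving 7176 / 6962 / 4796 / 9104.
Total: 26000 → 28038; change = 2038; percentage change = 7.8%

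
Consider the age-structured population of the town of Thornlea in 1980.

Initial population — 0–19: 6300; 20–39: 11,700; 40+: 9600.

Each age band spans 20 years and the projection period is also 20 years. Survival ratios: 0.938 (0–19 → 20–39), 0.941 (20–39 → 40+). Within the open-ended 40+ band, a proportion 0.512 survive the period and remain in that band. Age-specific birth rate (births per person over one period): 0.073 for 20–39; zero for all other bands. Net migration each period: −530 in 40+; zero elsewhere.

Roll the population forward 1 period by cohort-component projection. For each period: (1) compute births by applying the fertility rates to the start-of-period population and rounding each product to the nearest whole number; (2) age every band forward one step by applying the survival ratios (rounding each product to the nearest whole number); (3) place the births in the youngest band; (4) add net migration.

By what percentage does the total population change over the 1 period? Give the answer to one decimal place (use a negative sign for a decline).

-19.7

(Bands numbered youngest = 1 to oldest = 3.)
Period 1:
Births: 11700 × 0.073 = 854
Band 2: 6300 × 0.938 = 5909
Band 3: 11700 × 0.941 + 9600 × 0.512 = 11010 + 4915 = 15925
Net migration: Band 3 − 530 → 15395
→ [854, 5909, 15395]
Total: 27600 → 22158; change = -5442; percentage change = -19.7%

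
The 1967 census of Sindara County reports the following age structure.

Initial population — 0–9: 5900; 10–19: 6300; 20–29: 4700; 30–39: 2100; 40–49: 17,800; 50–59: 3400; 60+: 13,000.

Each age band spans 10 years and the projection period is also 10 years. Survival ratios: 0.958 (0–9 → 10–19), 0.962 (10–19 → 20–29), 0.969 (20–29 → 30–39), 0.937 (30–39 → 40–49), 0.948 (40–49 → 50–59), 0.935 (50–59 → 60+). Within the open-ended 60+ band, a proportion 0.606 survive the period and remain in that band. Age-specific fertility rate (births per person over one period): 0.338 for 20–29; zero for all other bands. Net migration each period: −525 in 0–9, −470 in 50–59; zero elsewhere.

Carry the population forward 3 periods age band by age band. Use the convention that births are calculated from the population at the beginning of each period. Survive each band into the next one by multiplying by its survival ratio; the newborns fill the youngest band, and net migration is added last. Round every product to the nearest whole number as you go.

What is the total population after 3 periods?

[period 1]
Births: 4700 × 0.338 = 1589
10–19: 5900 × 0.958 = 5652
20–29: 6300 × 0.962 = 6061
30–39: 4700 × 0.969 = 4554
40–49: 2100 × 0.937 = 1968
50–59: 17800 × 0.948 = 16874
60+: 3400 × 0.935 + 13000 × 0.606 = 3179 + 7878 = 11057
Net migration: 0–9 − 525 → 1064; 50–59 − 470 → 16404
Giving 1064 / 5652 / 6061 / 4554 / 1968 / 16404 / 11057.
[period 2]
Births: 6061 × 0.338 = 2049
10–19: 1064 × 0.958 = 1019
20–29: 5652 × 0.962 = 5437
30–39: 6061 × 0.969 = 5873
40–49: 4554 × 0.937 = 4267
50–59: 1968 × 0.948 = 1866
60+: 16404 × 0.935 + 11057 × 0.606 = 15338 + 6701 = 22039
Net migration: 0–9 − 525 → 1524; 50–59 − 470 → 1396
Giving 1524 / 1019 / 5437 / 5873 / 4267 / 1396 / 22039.
[period 3]
Births: 5437 × 0.338 = 1838
10–19: 1524 × 0.958 = 1460
20–29: 1019 × 0.962 = 980
30–39: 5437 × 0.969 = 5268
40–49: 5873 × 0.937 = 5503
50–59: 4267 × 0.948 = 4045
60+: 1396 × 0.935 + 22039 × 0.606 = 1305 + 13356 = 14661
Net migration: 0–9 − 525 → 1313; 50–59 − 470 → 3575
Giving 1313 / 1460 / 980 / 5268 / 5503 / 3575 / 14661.
Total after period 3: 1313 + 1460 + 980 + 5268 + 5503 + 3575 + 14661 = 32760

32760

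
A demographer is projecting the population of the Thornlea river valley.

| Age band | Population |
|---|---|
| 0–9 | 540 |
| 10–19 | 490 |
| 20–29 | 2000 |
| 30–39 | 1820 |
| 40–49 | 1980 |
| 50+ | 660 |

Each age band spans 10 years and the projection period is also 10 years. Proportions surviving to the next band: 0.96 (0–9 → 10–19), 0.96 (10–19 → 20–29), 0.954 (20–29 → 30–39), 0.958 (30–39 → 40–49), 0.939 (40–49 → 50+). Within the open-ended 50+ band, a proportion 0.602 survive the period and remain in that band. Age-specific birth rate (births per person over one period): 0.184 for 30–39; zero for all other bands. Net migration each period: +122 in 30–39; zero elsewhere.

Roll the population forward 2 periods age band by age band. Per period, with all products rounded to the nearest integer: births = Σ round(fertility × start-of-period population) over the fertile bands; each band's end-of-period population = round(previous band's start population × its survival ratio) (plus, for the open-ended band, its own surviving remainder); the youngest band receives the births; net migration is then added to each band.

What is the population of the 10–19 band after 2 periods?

— Period 1 —
Births: 1820 × 0.184 = 335
10–19: 540 × 0.96 = 518
20–29: 490 × 0.96 = 470
30–39: 2000 × 0.954 = 1908
40–49: 1820 × 0.958 = 1744
50+: 1980 × 0.939 + 660 × 0.602 = 1859 + 397 = 2256
Net migration: 30–39 + 122 → 2030
→ [335, 518, 470, 2030, 1744, 2256]
— Period 2 —
Births: 2030 × 0.184 = 374
10–19: 335 × 0.96 = 322
20–29: 518 × 0.96 = 497
30–39: 470 × 0.954 = 448
40–49: 2030 × 0.958 = 1945
50+: 1744 × 0.939 + 2256 × 0.602 = 1638 + 1358 = 2996
Net migration: 30–39 + 122 → 570
→ [374, 322, 497, 570, 1945, 2996]

322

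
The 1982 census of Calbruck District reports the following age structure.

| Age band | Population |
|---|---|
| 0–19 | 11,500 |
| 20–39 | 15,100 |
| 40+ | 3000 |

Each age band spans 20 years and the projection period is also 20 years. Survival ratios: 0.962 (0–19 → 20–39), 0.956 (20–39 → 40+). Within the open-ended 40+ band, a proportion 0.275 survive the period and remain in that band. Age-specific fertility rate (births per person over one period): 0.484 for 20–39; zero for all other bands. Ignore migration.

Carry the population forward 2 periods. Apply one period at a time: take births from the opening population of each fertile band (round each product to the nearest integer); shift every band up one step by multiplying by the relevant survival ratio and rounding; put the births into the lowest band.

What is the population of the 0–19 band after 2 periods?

5354

Period 1:
Births: 15100 × 0.484 = 7308
20–39: 11500 × 0.962 = 11063
40+: 15100 × 0.956 + 3000 × 0.275 = 14436 + 825 = 15261
Population now: 0–19=7308, 20–39=11063, 40+=15261
Period 2:
Births: 11063 × 0.484 = 5354
20–39: 7308 × 0.962 = 7030
40+: 11063 × 0.956 + 15261 × 0.275 = 10576 + 4197 = 14773
Population now: 0–19=5354, 20–39=7030, 40+=14773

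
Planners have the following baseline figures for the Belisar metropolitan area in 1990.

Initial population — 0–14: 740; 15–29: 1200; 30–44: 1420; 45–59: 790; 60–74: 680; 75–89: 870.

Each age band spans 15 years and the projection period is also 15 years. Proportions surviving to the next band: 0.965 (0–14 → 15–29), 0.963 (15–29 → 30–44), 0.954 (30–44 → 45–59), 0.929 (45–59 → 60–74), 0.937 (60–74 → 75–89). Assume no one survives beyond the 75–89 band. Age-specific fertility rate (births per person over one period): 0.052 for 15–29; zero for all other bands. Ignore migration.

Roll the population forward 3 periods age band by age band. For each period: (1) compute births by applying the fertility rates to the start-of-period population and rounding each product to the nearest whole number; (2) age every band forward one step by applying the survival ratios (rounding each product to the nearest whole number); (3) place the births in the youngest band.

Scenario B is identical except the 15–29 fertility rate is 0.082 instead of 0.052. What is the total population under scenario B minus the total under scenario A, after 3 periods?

59

After projecting period 1:
Births: 1200 × 0.052 = 62
15–29: 740 × 0.965 = 714
30–44: 1200 × 0.963 = 1156
45–59: 1420 × 0.954 = 1355
60–74: 790 × 0.929 = 734
75–89: 680 × 0.937 = 637
End of period: [62, 714, 1156, 1355, 734, 637]
After projecting period 2:
Births: 714 × 0.052 = 37
15–29: 62 × 0.965 = 60
30–44: 714 × 0.963 = 688
45–59: 1156 × 0.954 = 1103
60–74: 1355 × 0.929 = 1259
75–89: 734 × 0.937 = 688
End of period: [37, 60, 688, 1103, 1259, 688]
After projecting period 3:
Births: 60 × 0.052 = 3
15–29: 37 × 0.965 = 36
30–44: 60 × 0.963 = 58
45–59: 688 × 0.954 = 656
60–74: 1103 × 0.929 = 1025
75–89: 1259 × 0.937 = 1180
End of period: [3, 36, 58, 656, 1025, 1180]
Scenario A total after 3 periods: 2958
Scenario B projection —
After projecting period 1:
Births: 1200 × 0.082 = 98
15–29: 740 × 0.965 = 714
30–44: 1200 × 0.963 = 1156
45–59: 1420 × 0.954 = 1355
60–74: 790 × 0.929 = 734
75–89: 680 × 0.937 = 637
End of period: [98, 714, 1156, 1355, 734, 637]
After projecting period 2:
Births: 714 × 0.082 = 59
15–29: 98 × 0.965 = 95
30–44: 714 × 0.963 = 688
45–59: 1156 × 0.954 = 1103
60–74: 1355 × 0.929 = 1259
75–89: 734 × 0.937 = 688
End of period: [59, 95, 688, 1103, 1259, 688]
After projecting period 3:
Births: 95 × 0.082 = 8
15–29: 59 × 0.965 = 57
30–44: 95 × 0.963 = 91
45–59: 688 × 0.954 = 656
60–74: 1103 × 0.929 = 1025
75–89: 1259 × 0.937 = 1180
End of period: [8, 57, 91, 656, 1025, 1180]
Scenario B total after 3 periods: 3017
Difference B − A = 3017 − 2958 = 59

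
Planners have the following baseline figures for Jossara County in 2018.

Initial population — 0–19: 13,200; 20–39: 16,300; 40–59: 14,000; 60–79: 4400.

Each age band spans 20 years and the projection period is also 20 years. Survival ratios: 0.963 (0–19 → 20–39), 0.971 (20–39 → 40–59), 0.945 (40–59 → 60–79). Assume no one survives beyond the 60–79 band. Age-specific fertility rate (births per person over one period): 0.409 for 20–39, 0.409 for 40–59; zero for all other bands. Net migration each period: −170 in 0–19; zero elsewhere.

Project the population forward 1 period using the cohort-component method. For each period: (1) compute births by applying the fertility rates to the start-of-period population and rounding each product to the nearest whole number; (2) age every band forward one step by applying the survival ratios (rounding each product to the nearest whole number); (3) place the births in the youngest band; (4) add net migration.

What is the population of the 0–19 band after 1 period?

Numbering the groups 1..4 from youngest to oldest:
[period 1]
Births: 16300 × 0.409 = 6667 ; 14000 × 0.409 = 5726 → total 12393
Group 2: 13200 × 0.963 = 12712
Group 3: 16300 × 0.971 = 15827
Group 4: 14000 × 0.945 = 13230
Net migration: Group 1 − 170 → 12223
Population now: 0–19=12223, 20–39=12712, 40–59=15827, 60–79=13230

12223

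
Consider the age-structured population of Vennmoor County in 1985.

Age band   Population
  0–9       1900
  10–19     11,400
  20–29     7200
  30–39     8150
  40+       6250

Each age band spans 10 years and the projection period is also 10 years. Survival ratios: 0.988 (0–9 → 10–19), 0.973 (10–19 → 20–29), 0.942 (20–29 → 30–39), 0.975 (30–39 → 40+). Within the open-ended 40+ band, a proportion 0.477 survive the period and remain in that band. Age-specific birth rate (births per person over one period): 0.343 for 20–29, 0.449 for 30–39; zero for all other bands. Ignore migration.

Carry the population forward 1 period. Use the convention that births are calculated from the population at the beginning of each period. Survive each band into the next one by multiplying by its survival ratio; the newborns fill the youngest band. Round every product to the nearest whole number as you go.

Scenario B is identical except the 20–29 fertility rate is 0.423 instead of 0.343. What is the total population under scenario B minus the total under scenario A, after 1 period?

576

Call the bands 1 to 5, youngest first.
After projecting period 1:
Births: 7200 * 0.343 = 2470 ; 8150 * 0.449 = 3659 → total 6129
Band 2: 1900 * 0.988 = 1877
Band 3: 11400 * 0.973 = 11092
Band 4: 7200 * 0.942 = 6782
Band 5: 8150 * 0.975 + 6250 * 0.477 = 7946 + 2981 = 10927
Population now: 0–9=6129, 10–19=1877, 20–29=11092, 30–39=6782, 40+=10927
Scenario A total after 1 period: 36807
Scenario B projection —
After projecting period 1:
Births: 7200 * 0.423 = 3046 ; 8150 * 0.449 = 3659 → total 6705
Band 2: 1900 * 0.988 = 1877
Band 3: 11400 * 0.973 = 11092
Band 4: 7200 * 0.942 = 6782
Band 5: 8150 * 0.975 + 6250 * 0.477 = 7946 + 2981 = 10927
Population now: 0–9=6705, 10–19=1877, 20–29=11092, 30–39=6782, 40+=10927
Scenario B total after 1 period: 37383
Difference B − A = 37383 − 36807 = 576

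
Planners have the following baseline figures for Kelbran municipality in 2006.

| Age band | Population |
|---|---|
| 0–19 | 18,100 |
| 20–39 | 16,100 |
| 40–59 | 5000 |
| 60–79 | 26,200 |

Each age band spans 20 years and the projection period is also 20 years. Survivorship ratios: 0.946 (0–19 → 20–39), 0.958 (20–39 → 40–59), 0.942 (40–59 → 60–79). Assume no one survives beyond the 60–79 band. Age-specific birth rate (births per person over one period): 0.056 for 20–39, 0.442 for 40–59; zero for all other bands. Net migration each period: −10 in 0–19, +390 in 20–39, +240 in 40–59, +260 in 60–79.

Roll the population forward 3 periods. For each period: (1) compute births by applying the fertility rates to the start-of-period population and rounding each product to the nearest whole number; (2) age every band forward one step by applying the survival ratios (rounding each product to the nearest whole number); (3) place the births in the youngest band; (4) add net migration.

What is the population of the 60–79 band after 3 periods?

16290

Period 1.
Births: 16100 * 0.056 = 902 ; 5000 * 0.442 = 2210 ⇒ total 3112
20–39: 18100 * 0.946 = 17123
40–59: 16100 * 0.958 = 15424
60–79: 5000 * 0.942 = 4710
Net migration: 0–19 − 10 → 3102; 20–39 + 390 → 17513; 40–59 + 240 → 15664; 60–79 + 260 → 4970
→ [3102, 17513, 15664, 4970]
Period 2.
Births: 17513 * 0.056 = 981 ; 15664 * 0.442 = 6923 ⇒ total 7904
20–39: 3102 * 0.946 = 2934
40–59: 17513 * 0.958 = 16777
60–79: 15664 * 0.942 = 14755
Net migration: 0–19 − 10 → 7894; 20–39 + 390 → 3324; 40–59 + 240 → 17017; 60–79 + 260 → 15015
→ [7894, 3324, 17017, 15015]
Period 3.
Births: 3324 * 0.056 = 186 ; 17017 * 0.442 = 7522 ⇒ total 7708
20–39: 7894 * 0.946 = 7468
40–59: 3324 * 0.958 = 3184
60–79: 17017 * 0.942 = 16030
Net migration: 0–19 − 10 → 7698; 20–39 + 390 → 7858; 40–59 + 240 → 3424; 60–79 + 260 → 16290
→ [7698, 7858, 3424, 16290]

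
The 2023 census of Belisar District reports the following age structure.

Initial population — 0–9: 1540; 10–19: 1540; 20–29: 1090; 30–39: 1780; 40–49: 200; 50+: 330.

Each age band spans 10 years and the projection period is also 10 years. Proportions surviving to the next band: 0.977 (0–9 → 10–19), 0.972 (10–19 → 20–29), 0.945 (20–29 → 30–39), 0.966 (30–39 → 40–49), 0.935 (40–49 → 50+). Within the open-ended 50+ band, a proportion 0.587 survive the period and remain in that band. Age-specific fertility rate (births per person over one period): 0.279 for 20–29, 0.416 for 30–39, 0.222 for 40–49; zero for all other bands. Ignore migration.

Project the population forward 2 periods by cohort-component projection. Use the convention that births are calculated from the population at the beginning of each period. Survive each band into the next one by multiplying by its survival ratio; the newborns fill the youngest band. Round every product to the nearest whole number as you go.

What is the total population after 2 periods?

After projecting period 1:
Births: 1090 × 0.279 = 304  |  1780 × 0.416 = 740  |  200 × 0.222 = 44 → 1088
10–19: 1540 × 0.977 = 1505
20–29: 1540 × 0.972 = 1497
30–39: 1090 × 0.945 = 1030
40–49: 1780 × 0.966 = 1719
50+: 200 × 0.935 + 330 × 0.587 = 187 + 194 = 381
→ [1088, 1505, 1497, 1030, 1719, 381]
After projecting period 2:
Births: 1497 × 0.279 = 418  |  1030 × 0.416 = 428  |  1719 × 0.222 = 382 → 1228
10–19: 1088 × 0.977 = 1063
20–29: 1505 × 0.972 = 1463
30–39: 1497 × 0.945 = 1415
40–49: 1030 × 0.966 = 995
50+: 1719 × 0.935 + 381 × 0.587 = 1607 + 224 = 1831
→ [1228, 1063, 1463, 1415, 995, 1831]
Total after period 2: 1228 + 1063 + 1463 + 1415 + 995 + 1831 = 7995

7995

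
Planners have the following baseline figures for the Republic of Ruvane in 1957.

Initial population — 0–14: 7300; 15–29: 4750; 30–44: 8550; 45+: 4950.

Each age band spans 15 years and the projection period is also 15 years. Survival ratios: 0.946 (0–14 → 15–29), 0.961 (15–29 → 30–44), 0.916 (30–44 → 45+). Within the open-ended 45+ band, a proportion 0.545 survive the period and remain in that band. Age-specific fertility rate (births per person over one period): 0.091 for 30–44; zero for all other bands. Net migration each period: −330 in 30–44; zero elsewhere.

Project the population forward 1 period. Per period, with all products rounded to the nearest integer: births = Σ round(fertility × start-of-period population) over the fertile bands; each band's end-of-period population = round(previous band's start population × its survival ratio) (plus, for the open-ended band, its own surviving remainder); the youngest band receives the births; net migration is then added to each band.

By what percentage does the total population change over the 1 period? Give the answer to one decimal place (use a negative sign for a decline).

— Period 1 —
Births: 8550 × 0.091 = 778
15–29: 7300 × 0.946 = 6906
30–44: 4750 × 0.961 = 4565
45+: 8550 × 0.916 + 4950 × 0.545 = 7832 + 2698 = 10530
Net migration: 30–44 − 330 → 4235
End of period: [778, 6906, 4235, 10530]
Total: 25550 → 22449; change = -3101; percentage change = -12.1%

-12.1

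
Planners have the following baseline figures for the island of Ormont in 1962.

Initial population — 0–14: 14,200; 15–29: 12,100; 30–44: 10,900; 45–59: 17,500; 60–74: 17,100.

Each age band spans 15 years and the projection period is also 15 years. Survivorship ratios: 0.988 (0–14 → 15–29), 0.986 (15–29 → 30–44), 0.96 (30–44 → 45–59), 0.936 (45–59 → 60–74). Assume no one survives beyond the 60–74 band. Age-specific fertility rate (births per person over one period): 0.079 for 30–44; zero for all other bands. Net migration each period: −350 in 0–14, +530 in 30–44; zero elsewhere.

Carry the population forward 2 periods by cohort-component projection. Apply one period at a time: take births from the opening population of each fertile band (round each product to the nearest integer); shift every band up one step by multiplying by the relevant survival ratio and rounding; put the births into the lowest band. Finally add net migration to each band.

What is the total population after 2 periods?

Period 1.
Births: 10900 * 0.079 = 861
15–29: 14200 * 0.988 = 14030
30–44: 12100 * 0.986 = 11931
45–59: 10900 * 0.96 = 10464
60–74: 17500 * 0.936 = 16380
Net migration: 0–14 − 350 → 511; 30–44 + 530 → 12461
Population now: 0–14=511, 15–29=14030, 30–44=12461, 45–59=10464, 60–74=16380
Period 2.
Births: 12461 * 0.079 = 984
15–29: 511 * 0.988 = 505
30–44: 14030 * 0.986 = 13834
45–59: 12461 * 0.96 = 11963
60–74: 10464 * 0.936 = 9794
Net migration: 0–14 − 350 → 634; 30–44 + 530 → 14364
Population now: 0–14=634, 15–29=505, 30–44=14364, 45–59=11963, 60–74=9794
Total after period 2: 634 + 505 + 14364 + 11963 + 9794 = 37260

37260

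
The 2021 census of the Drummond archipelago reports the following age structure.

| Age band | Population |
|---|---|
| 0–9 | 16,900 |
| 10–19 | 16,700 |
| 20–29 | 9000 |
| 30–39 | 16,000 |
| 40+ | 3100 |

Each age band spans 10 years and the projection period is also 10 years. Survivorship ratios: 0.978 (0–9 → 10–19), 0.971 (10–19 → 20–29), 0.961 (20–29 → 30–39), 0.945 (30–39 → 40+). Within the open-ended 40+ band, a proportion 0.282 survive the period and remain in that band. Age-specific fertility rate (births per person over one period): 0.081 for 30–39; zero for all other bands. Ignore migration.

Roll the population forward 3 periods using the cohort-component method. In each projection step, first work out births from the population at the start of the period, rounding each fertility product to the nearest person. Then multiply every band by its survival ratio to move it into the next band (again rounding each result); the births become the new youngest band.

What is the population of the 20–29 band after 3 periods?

Period 1:
Births: 16000 * 0.081 = 1296
10–19: 16900 * 0.978 = 16528
20–29: 16700 * 0.971 = 16216
30–39: 9000 * 0.961 = 8649
40+: 16000 * 0.945 + 3100 * 0.282 = 15120 + 874 = 15994
End of period: [1296, 16528, 16216, 8649, 15994]
Period 2:
Births: 8649 * 0.081 = 701
10–19: 1296 * 0.978 = 1267
20–29: 16528 * 0.971 = 16049
30–39: 16216 * 0.961 = 15584
40+: 8649 * 0.945 + 15994 * 0.282 = 8173 + 4510 = 12683
End of period: [701, 1267, 16049, 15584, 12683]
Period 3:
Births: 15584 * 0.081 = 1262
10–19: 701 * 0.978 = 686
20–29: 1267 * 0.971 = 1230
30–39: 16049 * 0.961 = 15423
40+: 15584 * 0.945 + 12683 * 0.282 = 14727 + 3577 = 18304
End of period: [1262, 686, 1230, 15423, 18304]

1230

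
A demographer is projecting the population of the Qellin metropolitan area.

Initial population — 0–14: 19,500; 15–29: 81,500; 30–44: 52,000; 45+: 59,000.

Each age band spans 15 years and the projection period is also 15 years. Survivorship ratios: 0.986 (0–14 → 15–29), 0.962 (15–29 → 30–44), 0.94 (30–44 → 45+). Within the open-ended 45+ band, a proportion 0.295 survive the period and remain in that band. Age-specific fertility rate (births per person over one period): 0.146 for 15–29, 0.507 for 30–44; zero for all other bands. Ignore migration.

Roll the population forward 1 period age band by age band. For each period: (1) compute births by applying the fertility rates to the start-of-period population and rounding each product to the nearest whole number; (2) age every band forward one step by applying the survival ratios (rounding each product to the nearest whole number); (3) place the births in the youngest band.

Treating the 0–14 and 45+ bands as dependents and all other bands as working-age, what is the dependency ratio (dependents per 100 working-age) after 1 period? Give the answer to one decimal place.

107.1

Period 1:
Births: 81500 × 0.146 = 11899  |  52000 × 0.507 = 26364 ⇒ total 38263
15–29: 19500 × 0.986 = 19227
30–44: 81500 × 0.962 = 78403
45+: 52000 × 0.94 + 59000 × 0.295 = 48880 + 17405 = 66285
Giving 38263 / 19227 / 78403 / 66285.
Dependents (band 0–14 + band 45+) = 38263 + 66285 = 104548; working-age = 97630; ratio = 104548/97630 × 100 = 107.1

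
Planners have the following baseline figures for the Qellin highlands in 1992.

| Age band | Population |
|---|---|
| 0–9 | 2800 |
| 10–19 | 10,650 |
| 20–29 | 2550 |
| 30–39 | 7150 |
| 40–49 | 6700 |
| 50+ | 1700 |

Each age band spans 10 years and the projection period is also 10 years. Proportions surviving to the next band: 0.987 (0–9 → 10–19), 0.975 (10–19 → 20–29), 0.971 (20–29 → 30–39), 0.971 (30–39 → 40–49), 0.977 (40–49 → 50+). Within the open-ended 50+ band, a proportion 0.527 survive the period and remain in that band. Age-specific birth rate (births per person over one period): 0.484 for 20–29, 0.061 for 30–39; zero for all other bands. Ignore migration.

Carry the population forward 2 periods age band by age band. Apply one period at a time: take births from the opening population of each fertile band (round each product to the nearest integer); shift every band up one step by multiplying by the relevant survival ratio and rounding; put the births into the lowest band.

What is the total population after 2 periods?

32712

Call the bands 1 to 6, youngest first.
Period 1:
Births: 2550 * 0.484 = 1234  |  7150 * 0.061 = 436 — total 1670
Band 2: 2800 * 0.987 = 2764
Band 3: 10650 * 0.975 = 10384
Band 4: 2550 * 0.971 = 2476
Band 5: 7150 * 0.971 = 6943
Band 6: 6700 * 0.977 + 1700 * 0.527 = 6546 + 896 = 7442
Population now: 0–9=1670, 10–19=2764, 20–29=10384, 30–39=2476, 40–49=6943, 50+=7442
Period 2:
Births: 10384 * 0.484 = 5026  |  2476 * 0.061 = 151 — total 5177
Band 2: 1670 * 0.987 = 1648
Band 3: 2764 * 0.975 = 2695
Band 4: 10384 * 0.971 = 10083
Band 5: 2476 * 0.971 = 2404
Band 6: 6943 * 0.977 + 7442 * 0.527 = 6783 + 3922 = 10705
Population now: 0–9=5177, 10–19=1648, 20–29=2695, 30–39=10083, 40–49=2404, 50+=10705
Total after period 2: 5177 + 1648 + 2695 + 10083 + 2404 + 10705 = 32712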